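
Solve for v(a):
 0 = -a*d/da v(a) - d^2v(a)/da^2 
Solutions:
 v(a) = C1 + C2*erf(sqrt(2)*a/2)


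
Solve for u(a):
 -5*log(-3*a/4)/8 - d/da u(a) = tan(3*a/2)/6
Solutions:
 u(a) = C1 - 5*a*log(-a)/8 - 5*a*log(3)/8 + 5*a/8 + 5*a*log(2)/4 + log(cos(3*a/2))/9


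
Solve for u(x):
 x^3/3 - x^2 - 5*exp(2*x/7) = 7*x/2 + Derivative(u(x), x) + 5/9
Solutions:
 u(x) = C1 + x^4/12 - x^3/3 - 7*x^2/4 - 5*x/9 - 35*exp(2*x/7)/2


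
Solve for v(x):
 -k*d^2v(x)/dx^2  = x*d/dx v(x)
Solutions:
 v(x) = C1 + C2*sqrt(k)*erf(sqrt(2)*x*sqrt(1/k)/2)


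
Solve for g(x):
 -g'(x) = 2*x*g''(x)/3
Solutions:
 g(x) = C1 + C2/sqrt(x)


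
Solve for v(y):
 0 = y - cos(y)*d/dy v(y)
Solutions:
 v(y) = C1 + Integral(y/cos(y), y)


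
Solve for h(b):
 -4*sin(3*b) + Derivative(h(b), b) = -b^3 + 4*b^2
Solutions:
 h(b) = C1 - b^4/4 + 4*b^3/3 - 4*cos(3*b)/3


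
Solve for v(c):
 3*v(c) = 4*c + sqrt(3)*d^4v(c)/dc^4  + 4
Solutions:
 v(c) = C1*exp(-3^(1/8)*c) + C2*exp(3^(1/8)*c) + C3*sin(3^(1/8)*c) + C4*cos(3^(1/8)*c) + 4*c/3 + 4/3


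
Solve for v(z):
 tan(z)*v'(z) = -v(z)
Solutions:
 v(z) = C1/sin(z)


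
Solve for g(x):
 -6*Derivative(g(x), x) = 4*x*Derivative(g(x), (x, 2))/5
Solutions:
 g(x) = C1 + C2/x^(13/2)


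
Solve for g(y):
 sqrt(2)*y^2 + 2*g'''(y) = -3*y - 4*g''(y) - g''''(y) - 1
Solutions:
 g(y) = C1 + C2*y - sqrt(2)*y^4/48 + y^3*(-3 + sqrt(2))/24 + y^2/16 + (C3*sin(sqrt(3)*y) + C4*cos(sqrt(3)*y))*exp(-y)


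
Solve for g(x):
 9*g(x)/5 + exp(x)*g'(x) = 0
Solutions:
 g(x) = C1*exp(9*exp(-x)/5)


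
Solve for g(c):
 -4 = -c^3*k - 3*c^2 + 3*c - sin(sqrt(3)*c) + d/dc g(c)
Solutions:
 g(c) = C1 + c^4*k/4 + c^3 - 3*c^2/2 - 4*c - sqrt(3)*cos(sqrt(3)*c)/3


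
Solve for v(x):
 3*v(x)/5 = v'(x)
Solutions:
 v(x) = C1*exp(3*x/5)


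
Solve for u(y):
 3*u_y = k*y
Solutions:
 u(y) = C1 + k*y^2/6


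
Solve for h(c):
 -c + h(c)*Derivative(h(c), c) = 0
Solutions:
 h(c) = -sqrt(C1 + c^2)
 h(c) = sqrt(C1 + c^2)


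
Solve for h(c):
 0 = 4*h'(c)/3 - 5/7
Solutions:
 h(c) = C1 + 15*c/28


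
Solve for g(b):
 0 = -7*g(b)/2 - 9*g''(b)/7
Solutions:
 g(b) = C1*sin(7*sqrt(2)*b/6) + C2*cos(7*sqrt(2)*b/6)


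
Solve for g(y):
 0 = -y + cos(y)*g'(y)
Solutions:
 g(y) = C1 + Integral(y/cos(y), y)


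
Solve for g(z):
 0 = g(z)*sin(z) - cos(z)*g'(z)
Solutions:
 g(z) = C1/cos(z)


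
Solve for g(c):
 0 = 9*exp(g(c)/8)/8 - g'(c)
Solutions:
 g(c) = 8*log(-1/(C1 + 9*c)) + 48*log(2)


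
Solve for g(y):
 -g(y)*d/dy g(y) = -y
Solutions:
 g(y) = -sqrt(C1 + y^2)
 g(y) = sqrt(C1 + y^2)


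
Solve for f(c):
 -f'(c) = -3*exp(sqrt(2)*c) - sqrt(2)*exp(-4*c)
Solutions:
 f(c) = C1 + 3*sqrt(2)*exp(sqrt(2)*c)/2 - sqrt(2)*exp(-4*c)/4


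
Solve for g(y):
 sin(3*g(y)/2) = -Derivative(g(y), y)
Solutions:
 g(y) = -2*acos((-C1 - exp(3*y))/(C1 - exp(3*y)))/3 + 4*pi/3
 g(y) = 2*acos((-C1 - exp(3*y))/(C1 - exp(3*y)))/3


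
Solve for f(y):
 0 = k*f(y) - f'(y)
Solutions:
 f(y) = C1*exp(k*y)


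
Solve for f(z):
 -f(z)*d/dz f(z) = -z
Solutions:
 f(z) = -sqrt(C1 + z^2)
 f(z) = sqrt(C1 + z^2)


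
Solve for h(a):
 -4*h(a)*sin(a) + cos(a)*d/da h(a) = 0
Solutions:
 h(a) = C1/cos(a)^4


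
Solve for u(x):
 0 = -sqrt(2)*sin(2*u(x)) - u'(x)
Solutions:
 u(x) = pi - acos((-C1 - exp(4*sqrt(2)*x))/(C1 - exp(4*sqrt(2)*x)))/2
 u(x) = acos((-C1 - exp(4*sqrt(2)*x))/(C1 - exp(4*sqrt(2)*x)))/2


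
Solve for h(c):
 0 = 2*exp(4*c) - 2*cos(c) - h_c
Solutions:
 h(c) = C1 + exp(4*c)/2 - 2*sin(c)


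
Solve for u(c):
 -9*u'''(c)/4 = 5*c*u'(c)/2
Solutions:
 u(c) = C1 + Integral(C2*airyai(-30^(1/3)*c/3) + C3*airybi(-30^(1/3)*c/3), c)


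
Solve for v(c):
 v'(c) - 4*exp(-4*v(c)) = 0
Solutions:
 v(c) = log(-I*(C1 + 16*c)^(1/4))
 v(c) = log(I*(C1 + 16*c)^(1/4))
 v(c) = log(-(C1 + 16*c)^(1/4))
 v(c) = log(C1 + 16*c)/4


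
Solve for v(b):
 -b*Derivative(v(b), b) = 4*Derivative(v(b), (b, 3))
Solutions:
 v(b) = C1 + Integral(C2*airyai(-2^(1/3)*b/2) + C3*airybi(-2^(1/3)*b/2), b)


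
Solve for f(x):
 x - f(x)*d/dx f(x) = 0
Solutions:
 f(x) = -sqrt(C1 + x^2)
 f(x) = sqrt(C1 + x^2)


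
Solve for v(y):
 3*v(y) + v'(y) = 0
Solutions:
 v(y) = C1*exp(-3*y)


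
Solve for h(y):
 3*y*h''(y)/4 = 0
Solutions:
 h(y) = C1 + C2*y


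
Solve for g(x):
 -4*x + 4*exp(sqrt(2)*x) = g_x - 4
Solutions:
 g(x) = C1 - 2*x^2 + 4*x + 2*sqrt(2)*exp(sqrt(2)*x)


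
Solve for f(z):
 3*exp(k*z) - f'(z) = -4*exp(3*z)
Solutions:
 f(z) = C1 + 4*exp(3*z)/3 + 3*exp(k*z)/k


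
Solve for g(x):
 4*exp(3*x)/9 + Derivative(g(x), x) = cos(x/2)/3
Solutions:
 g(x) = C1 - 4*exp(3*x)/27 + 2*sin(x/2)/3


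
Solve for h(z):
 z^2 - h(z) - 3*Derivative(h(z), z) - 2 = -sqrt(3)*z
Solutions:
 h(z) = C1*exp(-z/3) + z^2 - 6*z + sqrt(3)*z - 3*sqrt(3) + 16


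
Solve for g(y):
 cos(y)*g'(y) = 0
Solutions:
 g(y) = C1


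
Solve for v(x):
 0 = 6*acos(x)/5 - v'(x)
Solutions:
 v(x) = C1 + 6*x*acos(x)/5 - 6*sqrt(1 - x^2)/5


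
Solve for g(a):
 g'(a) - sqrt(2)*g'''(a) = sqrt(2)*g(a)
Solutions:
 g(a) = C1*exp(3^(1/3)*a*(2^(5/6)*3^(1/3)/(sqrt(3)*sqrt(27 - sqrt(2)) + 9)^(1/3) + 2^(2/3)*(sqrt(3)*sqrt(27 - sqrt(2)) + 9)^(1/3))/12)*sin(3^(1/6)*a*(-3*2^(5/6)/(sqrt(3)*sqrt(27 - sqrt(2)) + 9)^(1/3) + 6^(2/3)*(sqrt(3)*sqrt(27 - sqrt(2)) + 9)^(1/3))/12) + C2*exp(3^(1/3)*a*(2^(5/6)*3^(1/3)/(sqrt(3)*sqrt(27 - sqrt(2)) + 9)^(1/3) + 2^(2/3)*(sqrt(3)*sqrt(27 - sqrt(2)) + 9)^(1/3))/12)*cos(3^(1/6)*a*(-3*2^(5/6)/(sqrt(3)*sqrt(27 - sqrt(2)) + 9)^(1/3) + 6^(2/3)*(sqrt(3)*sqrt(27 - sqrt(2)) + 9)^(1/3))/12) + C3*exp(-3^(1/3)*a*(2^(5/6)*3^(1/3)/(sqrt(3)*sqrt(27 - sqrt(2)) + 9)^(1/3) + 2^(2/3)*(sqrt(3)*sqrt(27 - sqrt(2)) + 9)^(1/3))/6)


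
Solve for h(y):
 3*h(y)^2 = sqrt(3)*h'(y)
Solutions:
 h(y) = -1/(C1 + sqrt(3)*y)


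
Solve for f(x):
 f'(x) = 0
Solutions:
 f(x) = C1


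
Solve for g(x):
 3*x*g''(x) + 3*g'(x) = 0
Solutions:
 g(x) = C1 + C2*log(x)


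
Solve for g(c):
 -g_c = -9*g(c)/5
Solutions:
 g(c) = C1*exp(9*c/5)


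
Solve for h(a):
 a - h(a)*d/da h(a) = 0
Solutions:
 h(a) = -sqrt(C1 + a^2)
 h(a) = sqrt(C1 + a^2)


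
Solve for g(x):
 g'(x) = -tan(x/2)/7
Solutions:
 g(x) = C1 + 2*log(cos(x/2))/7


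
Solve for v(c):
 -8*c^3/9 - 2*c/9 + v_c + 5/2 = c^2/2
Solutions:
 v(c) = C1 + 2*c^4/9 + c^3/6 + c^2/9 - 5*c/2


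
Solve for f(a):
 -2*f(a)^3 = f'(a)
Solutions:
 f(a) = -sqrt(2)*sqrt(-1/(C1 - 2*a))/2
 f(a) = sqrt(2)*sqrt(-1/(C1 - 2*a))/2


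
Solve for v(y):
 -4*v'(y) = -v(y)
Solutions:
 v(y) = C1*exp(y/4)


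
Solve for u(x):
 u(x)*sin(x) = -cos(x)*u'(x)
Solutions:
 u(x) = C1*cos(x)


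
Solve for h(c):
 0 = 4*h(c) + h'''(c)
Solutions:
 h(c) = C3*exp(-2^(2/3)*c) + (C1*sin(2^(2/3)*sqrt(3)*c/2) + C2*cos(2^(2/3)*sqrt(3)*c/2))*exp(2^(2/3)*c/2)


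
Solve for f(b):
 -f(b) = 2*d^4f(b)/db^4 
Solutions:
 f(b) = (C1*sin(2^(1/4)*b/2) + C2*cos(2^(1/4)*b/2))*exp(-2^(1/4)*b/2) + (C3*sin(2^(1/4)*b/2) + C4*cos(2^(1/4)*b/2))*exp(2^(1/4)*b/2)


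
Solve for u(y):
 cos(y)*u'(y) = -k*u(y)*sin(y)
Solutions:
 u(y) = C1*exp(k*log(cos(y)))


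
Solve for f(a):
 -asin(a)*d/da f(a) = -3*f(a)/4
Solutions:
 f(a) = C1*exp(3*Integral(1/asin(a), a)/4)


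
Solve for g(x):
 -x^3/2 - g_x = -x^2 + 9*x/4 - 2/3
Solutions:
 g(x) = C1 - x^4/8 + x^3/3 - 9*x^2/8 + 2*x/3


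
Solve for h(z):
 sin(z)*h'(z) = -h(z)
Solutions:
 h(z) = C1*sqrt(cos(z) + 1)/sqrt(cos(z) - 1)


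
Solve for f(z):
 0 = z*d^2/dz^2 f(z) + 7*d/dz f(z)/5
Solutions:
 f(z) = C1 + C2/z^(2/5)


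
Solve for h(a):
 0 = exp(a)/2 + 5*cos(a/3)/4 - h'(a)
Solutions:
 h(a) = C1 + exp(a)/2 + 15*sin(a/3)/4


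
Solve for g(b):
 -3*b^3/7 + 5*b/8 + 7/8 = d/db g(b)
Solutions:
 g(b) = C1 - 3*b^4/28 + 5*b^2/16 + 7*b/8


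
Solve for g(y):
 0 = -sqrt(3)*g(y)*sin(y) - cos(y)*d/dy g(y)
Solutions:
 g(y) = C1*cos(y)^(sqrt(3))


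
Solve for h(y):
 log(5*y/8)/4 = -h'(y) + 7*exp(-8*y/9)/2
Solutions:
 h(y) = C1 - y*log(y)/4 + y*(-log(5) + 1 + 3*log(2))/4 - 63*exp(-8*y/9)/16


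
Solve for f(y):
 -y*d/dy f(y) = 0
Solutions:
 f(y) = C1


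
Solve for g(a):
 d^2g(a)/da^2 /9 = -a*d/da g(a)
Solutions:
 g(a) = C1 + C2*erf(3*sqrt(2)*a/2)


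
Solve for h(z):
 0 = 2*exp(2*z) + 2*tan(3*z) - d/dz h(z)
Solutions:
 h(z) = C1 + exp(2*z) - 2*log(cos(3*z))/3


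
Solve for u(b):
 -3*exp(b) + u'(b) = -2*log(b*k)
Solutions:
 u(b) = C1 - 2*b*log(b*k) + 2*b + 3*exp(b)


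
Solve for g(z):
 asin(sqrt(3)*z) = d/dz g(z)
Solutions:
 g(z) = C1 + z*asin(sqrt(3)*z) + sqrt(3)*sqrt(1 - 3*z^2)/3


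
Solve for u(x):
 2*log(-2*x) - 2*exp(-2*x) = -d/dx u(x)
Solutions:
 u(x) = C1 - 2*x*log(-x) + 2*x*(1 - log(2)) - exp(-2*x)


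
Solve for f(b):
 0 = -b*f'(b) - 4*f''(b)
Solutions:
 f(b) = C1 + C2*erf(sqrt(2)*b/4)


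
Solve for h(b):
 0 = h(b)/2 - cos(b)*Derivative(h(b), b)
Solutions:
 h(b) = C1*(sin(b) + 1)^(1/4)/(sin(b) - 1)^(1/4)


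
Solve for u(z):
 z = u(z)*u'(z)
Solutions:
 u(z) = -sqrt(C1 + z^2)
 u(z) = sqrt(C1 + z^2)


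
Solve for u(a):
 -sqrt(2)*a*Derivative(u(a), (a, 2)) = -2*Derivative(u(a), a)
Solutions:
 u(a) = C1 + C2*a^(1 + sqrt(2))


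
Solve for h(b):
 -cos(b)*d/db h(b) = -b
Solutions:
 h(b) = C1 + Integral(b/cos(b), b)


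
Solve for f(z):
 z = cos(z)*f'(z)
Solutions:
 f(z) = C1 + Integral(z/cos(z), z)


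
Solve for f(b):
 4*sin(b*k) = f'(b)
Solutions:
 f(b) = C1 - 4*cos(b*k)/k


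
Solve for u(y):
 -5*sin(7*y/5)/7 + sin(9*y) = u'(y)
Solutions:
 u(y) = C1 + 25*cos(7*y/5)/49 - cos(9*y)/9


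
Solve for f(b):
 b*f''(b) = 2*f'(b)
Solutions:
 f(b) = C1 + C2*b^3


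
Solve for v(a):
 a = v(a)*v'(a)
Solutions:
 v(a) = -sqrt(C1 + a^2)
 v(a) = sqrt(C1 + a^2)


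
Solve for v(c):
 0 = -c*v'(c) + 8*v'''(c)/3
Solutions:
 v(c) = C1 + Integral(C2*airyai(3^(1/3)*c/2) + C3*airybi(3^(1/3)*c/2), c)


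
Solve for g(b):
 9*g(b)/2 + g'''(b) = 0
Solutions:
 g(b) = C3*exp(-6^(2/3)*b/2) + (C1*sin(3*2^(2/3)*3^(1/6)*b/4) + C2*cos(3*2^(2/3)*3^(1/6)*b/4))*exp(6^(2/3)*b/4)


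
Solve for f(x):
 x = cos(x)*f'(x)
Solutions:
 f(x) = C1 + Integral(x/cos(x), x)


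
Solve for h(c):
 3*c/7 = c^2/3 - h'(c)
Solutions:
 h(c) = C1 + c^3/9 - 3*c^2/14


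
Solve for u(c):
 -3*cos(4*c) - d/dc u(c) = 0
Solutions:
 u(c) = C1 - 3*sin(4*c)/4


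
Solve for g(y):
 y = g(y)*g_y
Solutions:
 g(y) = -sqrt(C1 + y^2)
 g(y) = sqrt(C1 + y^2)


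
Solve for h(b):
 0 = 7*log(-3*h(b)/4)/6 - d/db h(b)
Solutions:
 -6*Integral(1/(log(-_y) - 2*log(2) + log(3)), (_y, h(b)))/7 = C1 - b


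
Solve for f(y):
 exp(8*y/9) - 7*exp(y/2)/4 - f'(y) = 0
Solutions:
 f(y) = C1 + 9*exp(8*y/9)/8 - 7*exp(y/2)/2


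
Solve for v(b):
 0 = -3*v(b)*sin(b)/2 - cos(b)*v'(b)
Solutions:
 v(b) = C1*cos(b)^(3/2)


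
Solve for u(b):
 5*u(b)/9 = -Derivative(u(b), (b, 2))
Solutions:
 u(b) = C1*sin(sqrt(5)*b/3) + C2*cos(sqrt(5)*b/3)


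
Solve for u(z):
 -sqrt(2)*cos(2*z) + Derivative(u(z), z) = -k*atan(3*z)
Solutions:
 u(z) = C1 - k*(z*atan(3*z) - log(9*z^2 + 1)/6) + sqrt(2)*sin(2*z)/2


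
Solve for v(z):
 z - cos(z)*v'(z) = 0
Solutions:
 v(z) = C1 + Integral(z/cos(z), z)


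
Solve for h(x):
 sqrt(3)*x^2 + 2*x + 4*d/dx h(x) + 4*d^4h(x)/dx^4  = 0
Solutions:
 h(x) = C1 + C4*exp(-x) - sqrt(3)*x^3/12 - x^2/4 + (C2*sin(sqrt(3)*x/2) + C3*cos(sqrt(3)*x/2))*exp(x/2)


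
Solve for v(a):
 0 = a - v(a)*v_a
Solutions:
 v(a) = -sqrt(C1 + a^2)
 v(a) = sqrt(C1 + a^2)


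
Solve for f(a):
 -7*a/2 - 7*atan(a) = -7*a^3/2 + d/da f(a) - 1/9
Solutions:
 f(a) = C1 + 7*a^4/8 - 7*a^2/4 - 7*a*atan(a) + a/9 + 7*log(a^2 + 1)/2


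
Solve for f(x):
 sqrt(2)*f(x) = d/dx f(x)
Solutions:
 f(x) = C1*exp(sqrt(2)*x)


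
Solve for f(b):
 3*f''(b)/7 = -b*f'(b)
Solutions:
 f(b) = C1 + C2*erf(sqrt(42)*b/6)


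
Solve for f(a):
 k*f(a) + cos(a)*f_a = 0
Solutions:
 f(a) = C1*exp(k*(log(sin(a) - 1) - log(sin(a) + 1))/2)


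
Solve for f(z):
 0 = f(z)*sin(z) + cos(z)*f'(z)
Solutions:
 f(z) = C1*cos(z)


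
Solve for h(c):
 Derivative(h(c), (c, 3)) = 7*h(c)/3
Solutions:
 h(c) = C3*exp(3^(2/3)*7^(1/3)*c/3) + (C1*sin(3^(1/6)*7^(1/3)*c/2) + C2*cos(3^(1/6)*7^(1/3)*c/2))*exp(-3^(2/3)*7^(1/3)*c/6)


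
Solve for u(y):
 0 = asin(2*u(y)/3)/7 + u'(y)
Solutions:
 Integral(1/asin(2*_y/3), (_y, u(y))) = C1 - y/7


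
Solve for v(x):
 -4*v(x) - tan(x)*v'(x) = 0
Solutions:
 v(x) = C1/sin(x)^4


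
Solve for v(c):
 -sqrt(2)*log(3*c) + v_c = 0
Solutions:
 v(c) = C1 + sqrt(2)*c*log(c) - sqrt(2)*c + sqrt(2)*c*log(3)


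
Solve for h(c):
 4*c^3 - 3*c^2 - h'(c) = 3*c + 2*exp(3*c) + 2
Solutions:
 h(c) = C1 + c^4 - c^3 - 3*c^2/2 - 2*c - 2*exp(3*c)/3


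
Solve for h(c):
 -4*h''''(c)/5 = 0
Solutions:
 h(c) = C1 + C2*c + C3*c^2 + C4*c^3


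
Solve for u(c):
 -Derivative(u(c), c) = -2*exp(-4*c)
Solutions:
 u(c) = C1 - exp(-4*c)/2


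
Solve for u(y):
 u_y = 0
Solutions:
 u(y) = C1


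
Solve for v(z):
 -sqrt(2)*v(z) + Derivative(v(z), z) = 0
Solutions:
 v(z) = C1*exp(sqrt(2)*z)


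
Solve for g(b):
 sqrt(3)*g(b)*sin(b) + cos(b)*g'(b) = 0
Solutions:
 g(b) = C1*cos(b)^(sqrt(3))


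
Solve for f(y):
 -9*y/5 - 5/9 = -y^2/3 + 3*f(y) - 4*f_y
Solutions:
 f(y) = C1*exp(3*y/4) + y^2/9 - 41*y/135 - 239/405


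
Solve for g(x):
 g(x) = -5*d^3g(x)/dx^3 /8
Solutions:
 g(x) = C3*exp(-2*5^(2/3)*x/5) + (C1*sin(sqrt(3)*5^(2/3)*x/5) + C2*cos(sqrt(3)*5^(2/3)*x/5))*exp(5^(2/3)*x/5)


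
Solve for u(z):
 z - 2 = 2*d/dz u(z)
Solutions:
 u(z) = C1 + z^2/4 - z


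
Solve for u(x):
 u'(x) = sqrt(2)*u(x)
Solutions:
 u(x) = C1*exp(sqrt(2)*x)


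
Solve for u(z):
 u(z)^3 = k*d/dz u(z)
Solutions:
 u(z) = -sqrt(2)*sqrt(-k/(C1*k + z))/2
 u(z) = sqrt(2)*sqrt(-k/(C1*k + z))/2


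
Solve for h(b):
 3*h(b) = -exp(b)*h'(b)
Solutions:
 h(b) = C1*exp(3*exp(-b))


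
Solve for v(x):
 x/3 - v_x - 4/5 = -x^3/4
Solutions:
 v(x) = C1 + x^4/16 + x^2/6 - 4*x/5


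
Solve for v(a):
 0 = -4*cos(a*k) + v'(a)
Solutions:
 v(a) = C1 + 4*sin(a*k)/k


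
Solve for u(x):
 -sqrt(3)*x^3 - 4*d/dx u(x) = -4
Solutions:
 u(x) = C1 - sqrt(3)*x^4/16 + x


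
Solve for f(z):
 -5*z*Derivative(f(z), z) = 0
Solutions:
 f(z) = C1


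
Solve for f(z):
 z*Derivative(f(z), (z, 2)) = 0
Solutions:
 f(z) = C1 + C2*z


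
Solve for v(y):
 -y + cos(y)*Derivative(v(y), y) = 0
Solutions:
 v(y) = C1 + Integral(y/cos(y), y)


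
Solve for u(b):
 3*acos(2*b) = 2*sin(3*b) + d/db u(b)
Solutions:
 u(b) = C1 + 3*b*acos(2*b) - 3*sqrt(1 - 4*b^2)/2 + 2*cos(3*b)/3


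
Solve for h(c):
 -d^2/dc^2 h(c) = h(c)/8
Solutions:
 h(c) = C1*sin(sqrt(2)*c/4) + C2*cos(sqrt(2)*c/4)


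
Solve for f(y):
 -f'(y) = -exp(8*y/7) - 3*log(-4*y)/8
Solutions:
 f(y) = C1 + 3*y*log(-y)/8 + 3*y*(-1 + 2*log(2))/8 + 7*exp(8*y/7)/8


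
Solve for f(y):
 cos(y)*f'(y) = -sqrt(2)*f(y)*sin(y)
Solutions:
 f(y) = C1*cos(y)^(sqrt(2))


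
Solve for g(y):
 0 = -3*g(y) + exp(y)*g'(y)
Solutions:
 g(y) = C1*exp(-3*exp(-y))


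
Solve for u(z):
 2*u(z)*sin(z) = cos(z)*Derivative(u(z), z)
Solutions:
 u(z) = C1/cos(z)^2


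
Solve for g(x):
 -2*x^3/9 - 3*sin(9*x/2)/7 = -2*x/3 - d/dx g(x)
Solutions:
 g(x) = C1 + x^4/18 - x^2/3 - 2*cos(9*x/2)/21


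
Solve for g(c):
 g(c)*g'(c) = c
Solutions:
 g(c) = -sqrt(C1 + c^2)
 g(c) = sqrt(C1 + c^2)


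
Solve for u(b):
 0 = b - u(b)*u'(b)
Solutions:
 u(b) = -sqrt(C1 + b^2)
 u(b) = sqrt(C1 + b^2)


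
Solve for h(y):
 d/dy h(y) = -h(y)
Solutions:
 h(y) = C1*exp(-y)


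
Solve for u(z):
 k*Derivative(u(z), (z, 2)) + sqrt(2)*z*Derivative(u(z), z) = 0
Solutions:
 u(z) = C1 + C2*sqrt(k)*erf(2^(3/4)*z*sqrt(1/k)/2)


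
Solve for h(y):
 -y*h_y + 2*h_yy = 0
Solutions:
 h(y) = C1 + C2*erfi(y/2)


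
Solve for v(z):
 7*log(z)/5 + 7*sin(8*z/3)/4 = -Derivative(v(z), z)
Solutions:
 v(z) = C1 - 7*z*log(z)/5 + 7*z/5 + 21*cos(8*z/3)/32


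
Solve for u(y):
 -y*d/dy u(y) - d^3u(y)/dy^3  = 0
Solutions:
 u(y) = C1 + Integral(C2*airyai(-y) + C3*airybi(-y), y)


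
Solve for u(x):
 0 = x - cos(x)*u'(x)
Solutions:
 u(x) = C1 + Integral(x/cos(x), x)


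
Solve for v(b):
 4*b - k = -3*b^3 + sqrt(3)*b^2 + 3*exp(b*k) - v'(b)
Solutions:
 v(b) = C1 - 3*b^4/4 + sqrt(3)*b^3/3 - 2*b^2 + b*k + 3*exp(b*k)/k


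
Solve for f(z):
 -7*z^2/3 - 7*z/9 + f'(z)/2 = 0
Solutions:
 f(z) = C1 + 14*z^3/9 + 7*z^2/9


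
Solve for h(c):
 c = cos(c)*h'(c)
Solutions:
 h(c) = C1 + Integral(c/cos(c), c)


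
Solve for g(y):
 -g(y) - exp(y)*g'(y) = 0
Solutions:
 g(y) = C1*exp(exp(-y))


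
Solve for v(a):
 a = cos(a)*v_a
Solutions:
 v(a) = C1 + Integral(a/cos(a), a)


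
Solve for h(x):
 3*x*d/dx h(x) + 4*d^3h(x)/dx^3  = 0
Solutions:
 h(x) = C1 + Integral(C2*airyai(-6^(1/3)*x/2) + C3*airybi(-6^(1/3)*x/2), x)


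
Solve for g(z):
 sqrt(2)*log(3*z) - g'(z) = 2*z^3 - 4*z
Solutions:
 g(z) = C1 - z^4/2 + 2*z^2 + sqrt(2)*z*log(z) - sqrt(2)*z + sqrt(2)*z*log(3)


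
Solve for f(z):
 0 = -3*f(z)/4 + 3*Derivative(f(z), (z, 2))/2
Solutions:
 f(z) = C1*exp(-sqrt(2)*z/2) + C2*exp(sqrt(2)*z/2)


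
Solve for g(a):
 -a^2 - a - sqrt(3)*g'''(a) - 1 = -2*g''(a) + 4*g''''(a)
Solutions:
 g(a) = C1 + C2*a + C3*exp(a*(-sqrt(3) + sqrt(35))/8) + C4*exp(-a*(sqrt(3) + sqrt(35))/8) + a^4/24 + a^3*(1 + sqrt(3))/12 + a^2*(sqrt(3) + 13)/8


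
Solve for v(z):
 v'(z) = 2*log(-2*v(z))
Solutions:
 -Integral(1/(log(-_y) + log(2)), (_y, v(z)))/2 = C1 - z


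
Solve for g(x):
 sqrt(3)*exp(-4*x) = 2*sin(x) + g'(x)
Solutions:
 g(x) = C1 + 2*cos(x) - sqrt(3)*exp(-4*x)/4


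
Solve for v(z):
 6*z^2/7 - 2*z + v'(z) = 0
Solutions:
 v(z) = C1 - 2*z^3/7 + z^2


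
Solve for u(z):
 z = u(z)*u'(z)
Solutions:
 u(z) = -sqrt(C1 + z^2)
 u(z) = sqrt(C1 + z^2)


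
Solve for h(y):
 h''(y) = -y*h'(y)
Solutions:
 h(y) = C1 + C2*erf(sqrt(2)*y/2)


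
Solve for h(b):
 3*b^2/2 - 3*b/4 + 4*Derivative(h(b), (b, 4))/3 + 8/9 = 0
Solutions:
 h(b) = C1 + C2*b + C3*b^2 + C4*b^3 - b^6/320 + 3*b^5/640 - b^4/36


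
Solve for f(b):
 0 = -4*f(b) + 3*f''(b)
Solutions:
 f(b) = C1*exp(-2*sqrt(3)*b/3) + C2*exp(2*sqrt(3)*b/3)


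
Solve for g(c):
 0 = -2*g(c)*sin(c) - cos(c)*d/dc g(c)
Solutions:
 g(c) = C1*cos(c)^2


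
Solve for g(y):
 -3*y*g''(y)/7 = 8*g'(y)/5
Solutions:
 g(y) = C1 + C2/y^(41/15)


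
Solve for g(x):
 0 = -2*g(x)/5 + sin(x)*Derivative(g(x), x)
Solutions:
 g(x) = C1*(cos(x) - 1)^(1/5)/(cos(x) + 1)^(1/5)


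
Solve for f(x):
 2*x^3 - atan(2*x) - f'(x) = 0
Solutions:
 f(x) = C1 + x^4/2 - x*atan(2*x) + log(4*x^2 + 1)/4


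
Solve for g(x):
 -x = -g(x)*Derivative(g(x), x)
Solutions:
 g(x) = -sqrt(C1 + x^2)
 g(x) = sqrt(C1 + x^2)


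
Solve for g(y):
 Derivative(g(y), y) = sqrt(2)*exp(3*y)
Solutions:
 g(y) = C1 + sqrt(2)*exp(3*y)/3


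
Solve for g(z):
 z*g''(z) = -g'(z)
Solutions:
 g(z) = C1 + C2*log(z)


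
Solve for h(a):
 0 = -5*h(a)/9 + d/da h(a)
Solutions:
 h(a) = C1*exp(5*a/9)


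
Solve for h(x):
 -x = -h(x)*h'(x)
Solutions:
 h(x) = -sqrt(C1 + x^2)
 h(x) = sqrt(C1 + x^2)


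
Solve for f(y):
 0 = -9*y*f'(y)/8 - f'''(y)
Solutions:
 f(y) = C1 + Integral(C2*airyai(-3^(2/3)*y/2) + C3*airybi(-3^(2/3)*y/2), y)


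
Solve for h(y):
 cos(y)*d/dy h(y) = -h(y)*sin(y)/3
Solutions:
 h(y) = C1*cos(y)^(1/3)


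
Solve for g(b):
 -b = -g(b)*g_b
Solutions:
 g(b) = -sqrt(C1 + b^2)
 g(b) = sqrt(C1 + b^2)


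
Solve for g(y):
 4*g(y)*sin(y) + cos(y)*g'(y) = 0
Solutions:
 g(y) = C1*cos(y)^4


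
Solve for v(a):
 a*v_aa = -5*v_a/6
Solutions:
 v(a) = C1 + C2*a^(1/6)


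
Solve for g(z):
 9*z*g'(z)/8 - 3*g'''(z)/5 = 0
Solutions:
 g(z) = C1 + Integral(C2*airyai(15^(1/3)*z/2) + C3*airybi(15^(1/3)*z/2), z)


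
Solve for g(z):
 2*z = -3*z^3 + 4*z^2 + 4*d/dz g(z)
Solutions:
 g(z) = C1 + 3*z^4/16 - z^3/3 + z^2/4


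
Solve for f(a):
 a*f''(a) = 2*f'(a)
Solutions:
 f(a) = C1 + C2*a^3


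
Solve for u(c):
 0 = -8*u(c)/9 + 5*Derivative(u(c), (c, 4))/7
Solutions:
 u(c) = C1*exp(-sqrt(3)*5^(3/4)*56^(1/4)*c/15) + C2*exp(sqrt(3)*5^(3/4)*56^(1/4)*c/15) + C3*sin(sqrt(3)*5^(3/4)*56^(1/4)*c/15) + C4*cos(sqrt(3)*5^(3/4)*56^(1/4)*c/15)


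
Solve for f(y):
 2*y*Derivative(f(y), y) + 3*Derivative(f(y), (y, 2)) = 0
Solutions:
 f(y) = C1 + C2*erf(sqrt(3)*y/3)


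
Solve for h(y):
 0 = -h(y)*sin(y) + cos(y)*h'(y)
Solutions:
 h(y) = C1/cos(y)


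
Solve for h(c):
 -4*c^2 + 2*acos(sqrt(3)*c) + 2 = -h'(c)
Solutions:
 h(c) = C1 + 4*c^3/3 - 2*c*acos(sqrt(3)*c) - 2*c + 2*sqrt(3)*sqrt(1 - 3*c^2)/3


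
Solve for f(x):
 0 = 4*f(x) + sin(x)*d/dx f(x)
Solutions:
 f(x) = C1*(cos(x)^2 + 2*cos(x) + 1)/(cos(x)^2 - 2*cos(x) + 1)


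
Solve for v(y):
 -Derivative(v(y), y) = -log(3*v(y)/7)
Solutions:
 -Integral(1/(log(_y) - log(7) + log(3)), (_y, v(y))) = C1 - y


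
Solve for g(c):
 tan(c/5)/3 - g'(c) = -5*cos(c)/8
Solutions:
 g(c) = C1 - 5*log(cos(c/5))/3 + 5*sin(c)/8


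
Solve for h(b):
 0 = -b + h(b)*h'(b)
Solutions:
 h(b) = -sqrt(C1 + b^2)
 h(b) = sqrt(C1 + b^2)


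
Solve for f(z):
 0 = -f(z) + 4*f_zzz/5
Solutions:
 f(z) = C3*exp(10^(1/3)*z/2) + (C1*sin(10^(1/3)*sqrt(3)*z/4) + C2*cos(10^(1/3)*sqrt(3)*z/4))*exp(-10^(1/3)*z/4)


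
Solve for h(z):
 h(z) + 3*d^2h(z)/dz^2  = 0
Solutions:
 h(z) = C1*sin(sqrt(3)*z/3) + C2*cos(sqrt(3)*z/3)


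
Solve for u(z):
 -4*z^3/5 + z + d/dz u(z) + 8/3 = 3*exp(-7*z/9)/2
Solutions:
 u(z) = C1 + z^4/5 - z^2/2 - 8*z/3 - 27*exp(-7*z/9)/14


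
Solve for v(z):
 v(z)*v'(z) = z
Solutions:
 v(z) = -sqrt(C1 + z^2)
 v(z) = sqrt(C1 + z^2)


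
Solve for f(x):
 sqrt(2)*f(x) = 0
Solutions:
 f(x) = 0


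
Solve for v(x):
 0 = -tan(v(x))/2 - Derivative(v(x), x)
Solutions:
 v(x) = pi - asin(C1*exp(-x/2))
 v(x) = asin(C1*exp(-x/2))


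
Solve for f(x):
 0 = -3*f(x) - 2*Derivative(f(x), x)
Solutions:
 f(x) = C1*exp(-3*x/2)


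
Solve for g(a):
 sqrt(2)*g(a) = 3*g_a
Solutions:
 g(a) = C1*exp(sqrt(2)*a/3)


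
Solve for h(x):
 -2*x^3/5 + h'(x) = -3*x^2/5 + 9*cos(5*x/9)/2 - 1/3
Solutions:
 h(x) = C1 + x^4/10 - x^3/5 - x/3 + 81*sin(5*x/9)/10


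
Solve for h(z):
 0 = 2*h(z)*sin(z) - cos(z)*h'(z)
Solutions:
 h(z) = C1/cos(z)^2


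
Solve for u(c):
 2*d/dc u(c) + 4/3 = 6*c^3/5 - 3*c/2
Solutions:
 u(c) = C1 + 3*c^4/20 - 3*c^2/8 - 2*c/3


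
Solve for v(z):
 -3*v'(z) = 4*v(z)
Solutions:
 v(z) = C1*exp(-4*z/3)


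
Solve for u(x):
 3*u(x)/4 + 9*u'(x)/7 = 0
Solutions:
 u(x) = C1*exp(-7*x/12)


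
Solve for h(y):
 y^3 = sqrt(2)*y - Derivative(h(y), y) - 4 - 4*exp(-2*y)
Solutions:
 h(y) = C1 - y^4/4 + sqrt(2)*y^2/2 - 4*y + 2*exp(-2*y)


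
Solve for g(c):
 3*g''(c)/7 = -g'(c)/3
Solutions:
 g(c) = C1 + C2*exp(-7*c/9)


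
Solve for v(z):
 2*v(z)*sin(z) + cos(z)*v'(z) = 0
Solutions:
 v(z) = C1*cos(z)^2


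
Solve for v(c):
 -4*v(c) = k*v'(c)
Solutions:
 v(c) = C1*exp(-4*c/k)


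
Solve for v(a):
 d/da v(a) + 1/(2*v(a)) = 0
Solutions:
 v(a) = -sqrt(C1 - a)
 v(a) = sqrt(C1 - a)


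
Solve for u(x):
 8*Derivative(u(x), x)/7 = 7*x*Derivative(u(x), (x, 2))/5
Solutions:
 u(x) = C1 + C2*x^(89/49)


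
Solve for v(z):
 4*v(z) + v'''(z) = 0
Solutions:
 v(z) = C3*exp(-2^(2/3)*z) + (C1*sin(2^(2/3)*sqrt(3)*z/2) + C2*cos(2^(2/3)*sqrt(3)*z/2))*exp(2^(2/3)*z/2)


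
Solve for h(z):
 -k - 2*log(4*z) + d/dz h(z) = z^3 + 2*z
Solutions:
 h(z) = C1 + k*z + z^4/4 + z^2 + 2*z*log(z) - 2*z + z*log(16)


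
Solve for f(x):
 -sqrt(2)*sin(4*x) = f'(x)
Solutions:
 f(x) = C1 + sqrt(2)*cos(4*x)/4


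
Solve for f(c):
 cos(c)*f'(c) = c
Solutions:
 f(c) = C1 + Integral(c/cos(c), c)


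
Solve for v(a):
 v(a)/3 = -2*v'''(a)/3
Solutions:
 v(a) = C3*exp(-2^(2/3)*a/2) + (C1*sin(2^(2/3)*sqrt(3)*a/4) + C2*cos(2^(2/3)*sqrt(3)*a/4))*exp(2^(2/3)*a/4)


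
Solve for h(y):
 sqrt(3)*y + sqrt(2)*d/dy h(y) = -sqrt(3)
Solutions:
 h(y) = C1 - sqrt(6)*y^2/4 - sqrt(6)*y/2


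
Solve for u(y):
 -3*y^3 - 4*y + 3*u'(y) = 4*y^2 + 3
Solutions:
 u(y) = C1 + y^4/4 + 4*y^3/9 + 2*y^2/3 + y


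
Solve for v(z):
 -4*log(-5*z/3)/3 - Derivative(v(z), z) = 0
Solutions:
 v(z) = C1 - 4*z*log(-z)/3 + 4*z*(-log(5) + 1 + log(3))/3


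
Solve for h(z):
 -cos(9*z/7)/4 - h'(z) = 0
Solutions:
 h(z) = C1 - 7*sin(9*z/7)/36


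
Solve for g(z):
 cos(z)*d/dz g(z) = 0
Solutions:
 g(z) = C1


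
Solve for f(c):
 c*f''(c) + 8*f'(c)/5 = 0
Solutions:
 f(c) = C1 + C2/c^(3/5)


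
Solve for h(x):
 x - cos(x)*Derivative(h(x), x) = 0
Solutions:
 h(x) = C1 + Integral(x/cos(x), x)


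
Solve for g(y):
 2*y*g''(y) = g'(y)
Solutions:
 g(y) = C1 + C2*y^(3/2)


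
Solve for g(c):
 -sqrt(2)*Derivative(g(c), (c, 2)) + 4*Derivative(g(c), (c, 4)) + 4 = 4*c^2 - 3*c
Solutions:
 g(c) = C1 + C2*c + C3*exp(-2^(1/4)*c/2) + C4*exp(2^(1/4)*c/2) - sqrt(2)*c^4/6 + sqrt(2)*c^3/4 + c^2*(-8 + sqrt(2))


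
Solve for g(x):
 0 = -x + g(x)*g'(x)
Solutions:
 g(x) = -sqrt(C1 + x^2)
 g(x) = sqrt(C1 + x^2)


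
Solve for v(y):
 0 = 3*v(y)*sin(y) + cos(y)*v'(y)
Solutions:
 v(y) = C1*cos(y)^3


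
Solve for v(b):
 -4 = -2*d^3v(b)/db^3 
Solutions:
 v(b) = C1 + C2*b + C3*b^2 + b^3/3


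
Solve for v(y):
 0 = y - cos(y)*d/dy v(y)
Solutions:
 v(y) = C1 + Integral(y/cos(y), y)


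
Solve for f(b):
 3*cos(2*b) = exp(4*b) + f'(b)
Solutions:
 f(b) = C1 - exp(4*b)/4 + 3*sin(2*b)/2


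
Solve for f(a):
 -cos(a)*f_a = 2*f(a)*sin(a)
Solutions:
 f(a) = C1*cos(a)^2


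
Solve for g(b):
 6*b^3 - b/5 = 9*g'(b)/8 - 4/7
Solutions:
 g(b) = C1 + 4*b^4/3 - 4*b^2/45 + 32*b/63


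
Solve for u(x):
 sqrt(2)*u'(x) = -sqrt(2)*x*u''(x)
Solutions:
 u(x) = C1 + C2*log(x)


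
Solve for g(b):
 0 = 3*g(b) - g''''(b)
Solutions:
 g(b) = C1*exp(-3^(1/4)*b) + C2*exp(3^(1/4)*b) + C3*sin(3^(1/4)*b) + C4*cos(3^(1/4)*b)


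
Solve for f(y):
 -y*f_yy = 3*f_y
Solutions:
 f(y) = C1 + C2/y^2


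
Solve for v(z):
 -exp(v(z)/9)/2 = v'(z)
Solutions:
 v(z) = 9*log(1/(C1 + z)) + 9*log(18)


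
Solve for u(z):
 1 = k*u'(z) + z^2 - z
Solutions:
 u(z) = C1 - z^3/(3*k) + z^2/(2*k) + z/k


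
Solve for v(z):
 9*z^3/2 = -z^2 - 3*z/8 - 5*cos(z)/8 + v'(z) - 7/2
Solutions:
 v(z) = C1 + 9*z^4/8 + z^3/3 + 3*z^2/16 + 7*z/2 + 5*sin(z)/8


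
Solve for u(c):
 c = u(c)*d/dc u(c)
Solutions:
 u(c) = -sqrt(C1 + c^2)
 u(c) = sqrt(C1 + c^2)


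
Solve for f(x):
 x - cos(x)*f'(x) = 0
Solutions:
 f(x) = C1 + Integral(x/cos(x), x)


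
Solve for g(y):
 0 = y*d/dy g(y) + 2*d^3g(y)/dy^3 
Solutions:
 g(y) = C1 + Integral(C2*airyai(-2^(2/3)*y/2) + C3*airybi(-2^(2/3)*y/2), y)


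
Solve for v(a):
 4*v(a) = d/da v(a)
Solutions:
 v(a) = C1*exp(4*a)


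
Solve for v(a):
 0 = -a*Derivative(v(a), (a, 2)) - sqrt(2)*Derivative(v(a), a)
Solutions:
 v(a) = C1 + C2*a^(1 - sqrt(2))


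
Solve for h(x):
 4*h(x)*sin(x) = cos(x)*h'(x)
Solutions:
 h(x) = C1/cos(x)^4


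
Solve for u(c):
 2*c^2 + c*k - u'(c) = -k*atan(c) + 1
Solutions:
 u(c) = C1 + 2*c^3/3 + c^2*k/2 - c + k*(c*atan(c) - log(c^2 + 1)/2)


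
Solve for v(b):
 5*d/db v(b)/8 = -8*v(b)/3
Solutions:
 v(b) = C1*exp(-64*b/15)


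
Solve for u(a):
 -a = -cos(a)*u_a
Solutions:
 u(a) = C1 + Integral(a/cos(a), a)


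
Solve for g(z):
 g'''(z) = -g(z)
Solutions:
 g(z) = C3*exp(-z) + (C1*sin(sqrt(3)*z/2) + C2*cos(sqrt(3)*z/2))*exp(z/2)


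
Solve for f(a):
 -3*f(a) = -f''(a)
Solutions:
 f(a) = C1*exp(-sqrt(3)*a) + C2*exp(sqrt(3)*a)


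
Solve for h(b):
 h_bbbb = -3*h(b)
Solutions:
 h(b) = (C1*sin(sqrt(2)*3^(1/4)*b/2) + C2*cos(sqrt(2)*3^(1/4)*b/2))*exp(-sqrt(2)*3^(1/4)*b/2) + (C3*sin(sqrt(2)*3^(1/4)*b/2) + C4*cos(sqrt(2)*3^(1/4)*b/2))*exp(sqrt(2)*3^(1/4)*b/2)


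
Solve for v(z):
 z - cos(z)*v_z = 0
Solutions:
 v(z) = C1 + Integral(z/cos(z), z)


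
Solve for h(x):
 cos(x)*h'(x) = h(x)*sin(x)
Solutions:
 h(x) = C1/cos(x)


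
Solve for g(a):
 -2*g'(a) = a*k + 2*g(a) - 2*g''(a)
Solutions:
 g(a) = C1*exp(a*(1 - sqrt(5))/2) + C2*exp(a*(1 + sqrt(5))/2) - a*k/2 + k/2


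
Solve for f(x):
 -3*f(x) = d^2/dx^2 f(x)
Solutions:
 f(x) = C1*sin(sqrt(3)*x) + C2*cos(sqrt(3)*x)


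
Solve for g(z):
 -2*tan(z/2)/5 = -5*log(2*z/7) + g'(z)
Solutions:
 g(z) = C1 + 5*z*log(z) - 5*z*log(7) - 5*z + 5*z*log(2) + 4*log(cos(z/2))/5


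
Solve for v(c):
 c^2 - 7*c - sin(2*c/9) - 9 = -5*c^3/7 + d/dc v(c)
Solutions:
 v(c) = C1 + 5*c^4/28 + c^3/3 - 7*c^2/2 - 9*c + 9*cos(2*c/9)/2


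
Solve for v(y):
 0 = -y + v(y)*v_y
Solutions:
 v(y) = -sqrt(C1 + y^2)
 v(y) = sqrt(C1 + y^2)


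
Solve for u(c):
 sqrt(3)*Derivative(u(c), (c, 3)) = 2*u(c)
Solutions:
 u(c) = C3*exp(2^(1/3)*3^(5/6)*c/3) + (C1*sin(6^(1/3)*c/2) + C2*cos(6^(1/3)*c/2))*exp(-2^(1/3)*3^(5/6)*c/6)


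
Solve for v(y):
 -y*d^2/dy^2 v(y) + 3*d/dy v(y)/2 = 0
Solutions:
 v(y) = C1 + C2*y^(5/2)


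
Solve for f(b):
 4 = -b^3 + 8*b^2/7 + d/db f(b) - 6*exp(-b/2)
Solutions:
 f(b) = C1 + b^4/4 - 8*b^3/21 + 4*b - 12*exp(-b/2)


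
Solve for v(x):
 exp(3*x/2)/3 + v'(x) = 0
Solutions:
 v(x) = C1 - 2*exp(3*x/2)/9


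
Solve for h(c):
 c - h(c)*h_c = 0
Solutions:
 h(c) = -sqrt(C1 + c^2)
 h(c) = sqrt(C1 + c^2)


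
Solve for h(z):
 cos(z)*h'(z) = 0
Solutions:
 h(z) = C1


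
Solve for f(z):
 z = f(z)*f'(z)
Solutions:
 f(z) = -sqrt(C1 + z^2)
 f(z) = sqrt(C1 + z^2)


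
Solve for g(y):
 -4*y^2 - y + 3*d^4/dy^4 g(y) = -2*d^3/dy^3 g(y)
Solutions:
 g(y) = C1 + C2*y + C3*y^2 + C4*exp(-2*y/3) + y^5/30 - 11*y^4/48 + 11*y^3/8


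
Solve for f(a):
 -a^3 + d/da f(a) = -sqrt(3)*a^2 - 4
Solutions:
 f(a) = C1 + a^4/4 - sqrt(3)*a^3/3 - 4*a


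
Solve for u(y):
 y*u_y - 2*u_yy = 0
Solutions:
 u(y) = C1 + C2*erfi(y/2)


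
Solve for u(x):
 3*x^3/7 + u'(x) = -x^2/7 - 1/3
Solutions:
 u(x) = C1 - 3*x^4/28 - x^3/21 - x/3


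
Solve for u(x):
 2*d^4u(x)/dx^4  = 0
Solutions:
 u(x) = C1 + C2*x + C3*x^2 + C4*x^3


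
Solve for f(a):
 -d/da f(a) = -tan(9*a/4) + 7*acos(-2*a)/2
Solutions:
 f(a) = C1 - 7*a*acos(-2*a)/2 - 7*sqrt(1 - 4*a^2)/4 - 4*log(cos(9*a/4))/9


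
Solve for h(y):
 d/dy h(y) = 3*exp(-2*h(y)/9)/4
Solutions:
 h(y) = 9*log(-sqrt(C1 + 3*y)) - 9*log(6) + 9*log(2)/2
 h(y) = 9*log(C1 + 3*y)/2 - 9*log(6) + 9*log(2)/2


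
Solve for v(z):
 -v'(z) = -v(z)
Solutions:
 v(z) = C1*exp(z)


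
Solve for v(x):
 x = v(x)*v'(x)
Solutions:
 v(x) = -sqrt(C1 + x^2)
 v(x) = sqrt(C1 + x^2)


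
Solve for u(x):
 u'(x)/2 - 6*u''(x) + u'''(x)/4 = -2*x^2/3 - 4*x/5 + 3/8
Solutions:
 u(x) = C1 + C2*exp(x*(12 - sqrt(142))) + C3*exp(x*(sqrt(142) + 12)) - 4*x^3/9 - 84*x^2/5 - 24067*x/60


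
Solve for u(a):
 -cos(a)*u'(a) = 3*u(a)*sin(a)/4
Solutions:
 u(a) = C1*cos(a)^(3/4)


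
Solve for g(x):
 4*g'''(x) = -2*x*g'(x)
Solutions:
 g(x) = C1 + Integral(C2*airyai(-2^(2/3)*x/2) + C3*airybi(-2^(2/3)*x/2), x)


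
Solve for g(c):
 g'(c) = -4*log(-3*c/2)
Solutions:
 g(c) = C1 - 4*c*log(-c) + 4*c*(-log(3) + log(2) + 1)


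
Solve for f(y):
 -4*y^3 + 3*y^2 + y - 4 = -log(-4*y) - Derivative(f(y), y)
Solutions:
 f(y) = C1 + y^4 - y^3 - y^2/2 - y*log(-y) + y*(5 - 2*log(2))


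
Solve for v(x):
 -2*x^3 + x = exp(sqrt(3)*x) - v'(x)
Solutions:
 v(x) = C1 + x^4/2 - x^2/2 + sqrt(3)*exp(sqrt(3)*x)/3


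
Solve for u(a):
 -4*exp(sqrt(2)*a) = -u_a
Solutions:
 u(a) = C1 + 2*sqrt(2)*exp(sqrt(2)*a)


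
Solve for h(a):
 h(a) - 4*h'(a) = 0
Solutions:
 h(a) = C1*exp(a/4)


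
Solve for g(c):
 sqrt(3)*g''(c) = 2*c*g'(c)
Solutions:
 g(c) = C1 + C2*erfi(3^(3/4)*c/3)


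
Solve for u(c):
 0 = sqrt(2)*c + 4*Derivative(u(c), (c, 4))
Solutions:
 u(c) = C1 + C2*c + C3*c^2 + C4*c^3 - sqrt(2)*c^5/480


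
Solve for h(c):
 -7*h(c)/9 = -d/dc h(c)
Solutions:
 h(c) = C1*exp(7*c/9)


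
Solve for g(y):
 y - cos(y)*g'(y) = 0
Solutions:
 g(y) = C1 + Integral(y/cos(y), y)


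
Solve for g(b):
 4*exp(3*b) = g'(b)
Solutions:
 g(b) = C1 + 4*exp(3*b)/3


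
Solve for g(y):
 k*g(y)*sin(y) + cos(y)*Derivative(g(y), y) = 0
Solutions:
 g(y) = C1*exp(k*log(cos(y)))


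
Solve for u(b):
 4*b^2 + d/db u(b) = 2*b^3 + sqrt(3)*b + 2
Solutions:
 u(b) = C1 + b^4/2 - 4*b^3/3 + sqrt(3)*b^2/2 + 2*b


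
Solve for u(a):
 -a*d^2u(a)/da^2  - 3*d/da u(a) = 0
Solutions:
 u(a) = C1 + C2/a^2


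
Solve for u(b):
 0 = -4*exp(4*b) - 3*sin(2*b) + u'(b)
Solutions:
 u(b) = C1 + exp(4*b) - 3*cos(2*b)/2


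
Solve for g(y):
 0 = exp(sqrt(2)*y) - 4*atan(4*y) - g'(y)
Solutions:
 g(y) = C1 - 4*y*atan(4*y) + sqrt(2)*exp(sqrt(2)*y)/2 + log(16*y^2 + 1)/2


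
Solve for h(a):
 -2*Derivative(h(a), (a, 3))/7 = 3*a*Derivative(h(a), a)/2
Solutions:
 h(a) = C1 + Integral(C2*airyai(-42^(1/3)*a/2) + C3*airybi(-42^(1/3)*a/2), a)


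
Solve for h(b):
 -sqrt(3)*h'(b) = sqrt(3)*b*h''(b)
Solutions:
 h(b) = C1 + C2*log(b)


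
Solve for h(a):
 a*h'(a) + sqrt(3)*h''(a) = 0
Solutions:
 h(a) = C1 + C2*erf(sqrt(2)*3^(3/4)*a/6)


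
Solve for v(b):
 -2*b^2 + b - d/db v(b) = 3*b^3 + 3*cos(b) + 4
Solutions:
 v(b) = C1 - 3*b^4/4 - 2*b^3/3 + b^2/2 - 4*b - 3*sin(b)


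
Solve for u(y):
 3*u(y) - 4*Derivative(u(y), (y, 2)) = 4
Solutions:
 u(y) = C1*exp(-sqrt(3)*y/2) + C2*exp(sqrt(3)*y/2) + 4/3


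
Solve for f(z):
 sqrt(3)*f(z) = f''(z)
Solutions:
 f(z) = C1*exp(-3^(1/4)*z) + C2*exp(3^(1/4)*z)


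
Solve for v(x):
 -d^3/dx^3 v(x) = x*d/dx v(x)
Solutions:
 v(x) = C1 + Integral(C2*airyai(-x) + C3*airybi(-x), x)


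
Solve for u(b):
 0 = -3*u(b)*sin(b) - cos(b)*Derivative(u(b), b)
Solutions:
 u(b) = C1*cos(b)^3


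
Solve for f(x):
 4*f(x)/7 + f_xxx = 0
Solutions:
 f(x) = C3*exp(-14^(2/3)*x/7) + (C1*sin(14^(2/3)*sqrt(3)*x/14) + C2*cos(14^(2/3)*sqrt(3)*x/14))*exp(14^(2/3)*x/14)


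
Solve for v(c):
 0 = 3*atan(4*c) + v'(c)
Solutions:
 v(c) = C1 - 3*c*atan(4*c) + 3*log(16*c^2 + 1)/8


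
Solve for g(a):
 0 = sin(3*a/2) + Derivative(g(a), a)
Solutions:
 g(a) = C1 + 2*cos(3*a/2)/3


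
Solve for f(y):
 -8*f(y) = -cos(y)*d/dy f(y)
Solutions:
 f(y) = C1*(sin(y)^4 + 4*sin(y)^3 + 6*sin(y)^2 + 4*sin(y) + 1)/(sin(y)^4 - 4*sin(y)^3 + 6*sin(y)^2 - 4*sin(y) + 1)


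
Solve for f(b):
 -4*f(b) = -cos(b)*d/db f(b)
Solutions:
 f(b) = C1*(sin(b)^2 + 2*sin(b) + 1)/(sin(b)^2 - 2*sin(b) + 1)


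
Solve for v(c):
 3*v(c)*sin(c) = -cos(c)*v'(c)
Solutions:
 v(c) = C1*cos(c)^3


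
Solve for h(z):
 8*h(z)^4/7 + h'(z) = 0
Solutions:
 h(z) = 7^(1/3)*(1/(C1 + 24*z))^(1/3)
 h(z) = 7^(1/3)*(-3^(2/3) - 3*3^(1/6)*I)*(1/(C1 + 8*z))^(1/3)/6
 h(z) = 7^(1/3)*(-3^(2/3) + 3*3^(1/6)*I)*(1/(C1 + 8*z))^(1/3)/6


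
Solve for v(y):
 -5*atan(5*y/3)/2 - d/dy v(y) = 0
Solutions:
 v(y) = C1 - 5*y*atan(5*y/3)/2 + 3*log(25*y^2 + 9)/4


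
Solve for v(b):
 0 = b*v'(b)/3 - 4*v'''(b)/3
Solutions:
 v(b) = C1 + Integral(C2*airyai(2^(1/3)*b/2) + C3*airybi(2^(1/3)*b/2), b)


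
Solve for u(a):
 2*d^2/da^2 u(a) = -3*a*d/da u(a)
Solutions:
 u(a) = C1 + C2*erf(sqrt(3)*a/2)


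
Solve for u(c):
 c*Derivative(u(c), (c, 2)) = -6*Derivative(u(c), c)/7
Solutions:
 u(c) = C1 + C2*c^(1/7)


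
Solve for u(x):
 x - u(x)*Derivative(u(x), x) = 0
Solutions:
 u(x) = -sqrt(C1 + x^2)
 u(x) = sqrt(C1 + x^2)


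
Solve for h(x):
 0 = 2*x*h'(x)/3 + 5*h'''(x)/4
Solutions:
 h(x) = C1 + Integral(C2*airyai(-2*15^(2/3)*x/15) + C3*airybi(-2*15^(2/3)*x/15), x)


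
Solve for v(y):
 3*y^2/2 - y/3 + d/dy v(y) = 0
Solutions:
 v(y) = C1 - y^3/2 + y^2/6


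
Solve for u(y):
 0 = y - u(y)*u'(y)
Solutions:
 u(y) = -sqrt(C1 + y^2)
 u(y) = sqrt(C1 + y^2)


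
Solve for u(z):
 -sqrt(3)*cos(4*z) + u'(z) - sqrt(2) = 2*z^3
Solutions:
 u(z) = C1 + z^4/2 + sqrt(2)*z + sqrt(3)*sin(4*z)/4


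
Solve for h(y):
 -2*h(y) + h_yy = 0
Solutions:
 h(y) = C1*exp(-sqrt(2)*y) + C2*exp(sqrt(2)*y)


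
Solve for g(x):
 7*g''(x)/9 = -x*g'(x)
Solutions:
 g(x) = C1 + C2*erf(3*sqrt(14)*x/14)


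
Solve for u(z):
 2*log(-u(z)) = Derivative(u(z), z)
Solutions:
 -li(-u(z)) = C1 + 2*z


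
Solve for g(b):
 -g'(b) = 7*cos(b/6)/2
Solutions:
 g(b) = C1 - 21*sin(b/6)


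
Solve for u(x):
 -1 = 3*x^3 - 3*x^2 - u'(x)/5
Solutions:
 u(x) = C1 + 15*x^4/4 - 5*x^3 + 5*x


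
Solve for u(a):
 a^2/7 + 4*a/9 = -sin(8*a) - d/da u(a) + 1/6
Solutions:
 u(a) = C1 - a^3/21 - 2*a^2/9 + a/6 + cos(8*a)/8


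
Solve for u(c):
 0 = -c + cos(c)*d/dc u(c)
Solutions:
 u(c) = C1 + Integral(c/cos(c), c)


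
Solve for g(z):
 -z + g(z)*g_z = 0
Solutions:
 g(z) = -sqrt(C1 + z^2)
 g(z) = sqrt(C1 + z^2)


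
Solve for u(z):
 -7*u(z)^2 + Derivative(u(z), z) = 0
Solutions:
 u(z) = -1/(C1 + 7*z)


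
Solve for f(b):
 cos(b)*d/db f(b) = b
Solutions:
 f(b) = C1 + Integral(b/cos(b), b)


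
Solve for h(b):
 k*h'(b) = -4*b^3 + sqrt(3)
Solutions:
 h(b) = C1 - b^4/k + sqrt(3)*b/k


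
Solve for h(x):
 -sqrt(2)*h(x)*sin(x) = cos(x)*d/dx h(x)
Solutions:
 h(x) = C1*cos(x)^(sqrt(2))


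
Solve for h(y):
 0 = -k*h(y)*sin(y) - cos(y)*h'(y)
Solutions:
 h(y) = C1*exp(k*log(cos(y)))


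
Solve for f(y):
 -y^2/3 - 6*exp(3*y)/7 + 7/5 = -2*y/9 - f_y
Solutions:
 f(y) = C1 + y^3/9 - y^2/9 - 7*y/5 + 2*exp(3*y)/7


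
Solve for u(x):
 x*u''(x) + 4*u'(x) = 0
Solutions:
 u(x) = C1 + C2/x^3


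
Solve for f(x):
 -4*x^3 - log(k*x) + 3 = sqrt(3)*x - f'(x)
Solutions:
 f(x) = C1 + x^4 + sqrt(3)*x^2/2 + x*log(k*x) - 4*x


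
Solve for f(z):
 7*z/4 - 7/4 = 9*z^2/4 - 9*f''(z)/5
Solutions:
 f(z) = C1 + C2*z + 5*z^4/48 - 35*z^3/216 + 35*z^2/72


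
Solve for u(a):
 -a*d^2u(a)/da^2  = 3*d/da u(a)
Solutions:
 u(a) = C1 + C2/a^2


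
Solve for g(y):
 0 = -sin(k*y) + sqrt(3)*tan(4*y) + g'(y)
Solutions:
 g(y) = C1 + Piecewise((-cos(k*y)/k, Ne(k, 0)), (0, True)) + sqrt(3)*log(cos(4*y))/4


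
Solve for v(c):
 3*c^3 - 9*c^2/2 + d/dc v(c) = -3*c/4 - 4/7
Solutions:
 v(c) = C1 - 3*c^4/4 + 3*c^3/2 - 3*c^2/8 - 4*c/7


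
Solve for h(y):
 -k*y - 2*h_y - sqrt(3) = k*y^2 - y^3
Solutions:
 h(y) = C1 - k*y^3/6 - k*y^2/4 + y^4/8 - sqrt(3)*y/2


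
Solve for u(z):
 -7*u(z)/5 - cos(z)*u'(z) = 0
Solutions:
 u(z) = C1*(sin(z) - 1)^(7/10)/(sin(z) + 1)^(7/10)


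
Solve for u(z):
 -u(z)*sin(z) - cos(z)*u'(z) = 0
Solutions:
 u(z) = C1*cos(z)


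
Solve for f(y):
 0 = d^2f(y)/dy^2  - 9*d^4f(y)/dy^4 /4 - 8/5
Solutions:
 f(y) = C1 + C2*y + C3*exp(-2*y/3) + C4*exp(2*y/3) + 4*y^2/5


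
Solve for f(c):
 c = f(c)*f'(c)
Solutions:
 f(c) = -sqrt(C1 + c^2)
 f(c) = sqrt(C1 + c^2)


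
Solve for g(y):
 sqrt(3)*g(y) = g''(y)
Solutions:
 g(y) = C1*exp(-3^(1/4)*y) + C2*exp(3^(1/4)*y)


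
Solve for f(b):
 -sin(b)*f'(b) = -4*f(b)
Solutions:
 f(b) = C1*(cos(b)^2 - 2*cos(b) + 1)/(cos(b)^2 + 2*cos(b) + 1)


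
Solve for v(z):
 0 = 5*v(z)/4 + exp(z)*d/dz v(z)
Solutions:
 v(z) = C1*exp(5*exp(-z)/4)
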